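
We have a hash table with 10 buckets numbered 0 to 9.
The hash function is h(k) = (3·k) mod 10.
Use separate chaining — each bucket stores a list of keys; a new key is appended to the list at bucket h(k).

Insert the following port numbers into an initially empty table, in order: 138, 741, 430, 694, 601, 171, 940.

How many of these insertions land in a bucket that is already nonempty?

3

138 → bucket 4
741 → bucket 3
430 → bucket 0
694 → bucket 2
601 → bucket 3 (collision)
171 → bucket 3 (collision)
940 → bucket 0 (collision)
Final buckets:
0: 430 -> 940
1: —
2: 694
3: 741 -> 601 -> 171
4: 138
5: —
6: —
7: —
8: —
9: —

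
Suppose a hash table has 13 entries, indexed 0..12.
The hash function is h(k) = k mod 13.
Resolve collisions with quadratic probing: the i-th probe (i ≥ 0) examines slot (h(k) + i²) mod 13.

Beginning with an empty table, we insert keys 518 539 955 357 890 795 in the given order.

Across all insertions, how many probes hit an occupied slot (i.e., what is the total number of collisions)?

Insert 518: h=11, slot 11 empty -> index 11.
Insert 539: h=6, slot 6 empty -> index 6.
Insert 955: h=6, slot 6 occupied -> index 7.
Insert 357: h=6, slots 6,7 occupied -> index 10.
Insert 890: h=6, slots 6,7,10 occupied -> index 2.
Insert 795: h=2, slot 2 occupied -> index 3.
Table: [_, _, 890, 795, _, _, 539, 955, _, _, 357, 518, _]

7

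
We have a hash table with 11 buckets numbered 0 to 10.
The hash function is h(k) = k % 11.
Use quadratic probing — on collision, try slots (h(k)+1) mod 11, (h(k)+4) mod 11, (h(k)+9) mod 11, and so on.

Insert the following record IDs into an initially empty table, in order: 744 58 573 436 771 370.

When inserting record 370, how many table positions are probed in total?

3

744: h=7 → slot 7
58: h=3 → slot 3
573: h=1 → slot 1
436: h=7, probe 7,8 → slot 8
771: h=1, probe 1,2 → slot 2
370: h=7, probe 7,8,0 → slot 0
Table: [370, 573, 771, 58, -, -, -, 744, 436, -, -]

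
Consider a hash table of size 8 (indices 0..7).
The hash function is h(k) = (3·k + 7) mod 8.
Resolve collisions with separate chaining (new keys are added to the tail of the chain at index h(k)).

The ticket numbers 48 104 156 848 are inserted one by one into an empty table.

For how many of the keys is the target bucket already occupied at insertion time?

48 → bucket 7
104 → bucket 7 (collision)
156 → bucket 3
848 → bucket 7 (collision)
Final buckets:
0: -
1: -
2: -
3: 156
4: -
5: -
6: -
7: 48 -> 104 -> 848

2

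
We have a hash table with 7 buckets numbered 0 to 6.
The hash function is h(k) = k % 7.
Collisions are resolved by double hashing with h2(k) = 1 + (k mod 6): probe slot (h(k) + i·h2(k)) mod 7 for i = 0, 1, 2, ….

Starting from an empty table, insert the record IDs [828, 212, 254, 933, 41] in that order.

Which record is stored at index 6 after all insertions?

933

828 hashes to 2; slot 2 is free => place at 2.
212 hashes to 2, h2=3; 2 taken => place at 5.
254 hashes to 2, h2=3; 2,5 taken => place at 1.
933 hashes to 2, h2=4; 2 taken => place at 6.
41 hashes to 6, h2=6; 6,5 taken => place at 4.
Table: [∅, 254, 828, ∅, 41, 212, 933]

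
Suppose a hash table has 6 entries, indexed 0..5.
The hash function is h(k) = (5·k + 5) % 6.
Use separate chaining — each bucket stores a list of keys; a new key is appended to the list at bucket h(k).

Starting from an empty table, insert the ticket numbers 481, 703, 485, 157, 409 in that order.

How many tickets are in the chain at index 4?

4

Insert 481: h=4, bucket 4 empty → new chain.
Insert 703: h=4, bucket 4 nonempty → append to chain.
Insert 485: h=0, bucket 0 empty → new chain.
Insert 157: h=4, bucket 4 nonempty → append to chain.
Insert 409: h=4, bucket 4 nonempty → append to chain.
Final buckets:
0: 485
1: _
2: _
3: _
4: 481 -> 703 -> 157 -> 409
5: _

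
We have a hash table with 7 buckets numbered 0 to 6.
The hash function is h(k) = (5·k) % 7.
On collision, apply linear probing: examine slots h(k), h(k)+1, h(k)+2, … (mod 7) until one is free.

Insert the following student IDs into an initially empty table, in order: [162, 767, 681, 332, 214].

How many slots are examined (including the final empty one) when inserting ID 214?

2

Insert 162: h=5, slot 5 empty → index 5.
Insert 767: h=6, slot 6 empty → index 6.
Insert 681: h=3, slot 3 empty → index 3.
Insert 332: h=1, slot 1 empty → index 1.
Insert 214: h=6, slot 6 occupied → index 0.
Table: [214, 332, _, 681, _, 162, 767]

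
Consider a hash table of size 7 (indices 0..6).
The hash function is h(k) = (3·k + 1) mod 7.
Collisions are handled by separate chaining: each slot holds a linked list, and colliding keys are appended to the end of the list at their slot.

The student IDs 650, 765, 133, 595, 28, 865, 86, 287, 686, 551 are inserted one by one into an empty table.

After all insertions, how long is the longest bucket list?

Insert 650: h=5, bucket 5 empty → new chain.
Insert 765: h=0, bucket 0 empty → new chain.
Insert 133: h=1, bucket 1 empty → new chain.
Insert 595: h=1, bucket 1 nonempty → append to chain.
Insert 28: h=1, bucket 1 nonempty → append to chain.
Insert 865: h=6, bucket 6 empty → new chain.
Insert 86: h=0, bucket 0 nonempty → append to chain.
Insert 287: h=1, bucket 1 nonempty → append to chain.
Insert 686: h=1, bucket 1 nonempty → append to chain.
Insert 551: h=2, bucket 2 empty → new chain.
Final buckets:
0: 765 -> 86
1: 133 -> 595 -> 28 -> 287 -> 686
2: 551
3: _
4: _
5: 650
6: 865

5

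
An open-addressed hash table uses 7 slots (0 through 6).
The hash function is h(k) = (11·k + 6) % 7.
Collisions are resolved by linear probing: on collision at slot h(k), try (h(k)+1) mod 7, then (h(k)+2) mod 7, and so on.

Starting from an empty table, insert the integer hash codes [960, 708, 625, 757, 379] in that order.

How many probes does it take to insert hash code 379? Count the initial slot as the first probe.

4

960: h=3 → slot 3
708: h=3, probe 3,4 → slot 4
625: h=0 → slot 0
757: h=3, probe 3,4,5 → slot 5
379: h=3, probe 3,4,5,6 → slot 6
Table: [625, _, _, 960, 708, 757, 379]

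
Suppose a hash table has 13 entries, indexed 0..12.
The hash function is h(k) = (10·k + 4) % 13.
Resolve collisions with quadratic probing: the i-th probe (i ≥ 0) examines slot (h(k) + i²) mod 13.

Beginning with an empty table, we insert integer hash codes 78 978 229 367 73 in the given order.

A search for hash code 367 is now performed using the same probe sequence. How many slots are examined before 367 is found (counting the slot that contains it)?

2

Insert 78: h=4, slot 4 empty => index 4.
Insert 978: h=8, slot 8 empty => index 8.
Insert 229: h=6, slot 6 empty => index 6.
Insert 367: h=8, slot 8 occupied => index 9.
Insert 73: h=6, slot 6 occupied => index 7.
Table: [-, -, -, -, 78, -, 229, 73, 978, 367, -, -, -]
Lookup 367: h=8, probe 8,9 → found at 9.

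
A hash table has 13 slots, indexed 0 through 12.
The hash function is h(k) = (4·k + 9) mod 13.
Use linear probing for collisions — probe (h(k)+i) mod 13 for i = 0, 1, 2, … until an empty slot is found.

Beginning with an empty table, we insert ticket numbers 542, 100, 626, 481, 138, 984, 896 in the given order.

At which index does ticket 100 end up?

542: h=6 -> slot 6
100: h=6, probe 6,7 -> slot 7
626: h=4 -> slot 4
481: h=9 -> slot 9
138: h=2 -> slot 2
984: h=6, probe 6,7,8 -> slot 8
896: h=5 -> slot 5
Table: [—, —, 138, —, 626, 896, 542, 100, 984, 481, —, —, —]

7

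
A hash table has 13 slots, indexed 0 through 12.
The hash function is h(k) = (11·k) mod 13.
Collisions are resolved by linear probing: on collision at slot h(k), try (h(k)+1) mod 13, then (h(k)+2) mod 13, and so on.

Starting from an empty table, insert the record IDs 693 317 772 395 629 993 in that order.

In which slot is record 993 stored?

8

693: h=5 => slot 5
317: h=3 => slot 3
772: h=3, probe 3,4 => slot 4
395: h=3, probe 3,4,5,6 => slot 6
629: h=3, probe 3,4,5,6,7 => slot 7
993: h=3, probe 3,4,5,6,7,8 => slot 8
Table: [∅, ∅, ∅, 317, 772, 693, 395, 629, 993, ∅, ∅, ∅, ∅]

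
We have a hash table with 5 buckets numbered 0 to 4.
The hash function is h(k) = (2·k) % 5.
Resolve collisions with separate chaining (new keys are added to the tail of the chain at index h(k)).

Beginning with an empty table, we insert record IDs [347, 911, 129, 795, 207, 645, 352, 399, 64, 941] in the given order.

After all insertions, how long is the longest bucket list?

Insert 347: h=4, bucket 4 empty → new chain.
Insert 911: h=2, bucket 2 empty → new chain.
Insert 129: h=3, bucket 3 empty → new chain.
Insert 795: h=0, bucket 0 empty → new chain.
Insert 207: h=4, bucket 4 nonempty → append to chain.
Insert 645: h=0, bucket 0 nonempty → append to chain.
Insert 352: h=4, bucket 4 nonempty → append to chain.
Insert 399: h=3, bucket 3 nonempty → append to chain.
Insert 64: h=3, bucket 3 nonempty → append to chain.
Insert 941: h=2, bucket 2 nonempty → append to chain.
Final buckets:
0: 795 -> 645
1: _
2: 911 -> 941
3: 129 -> 399 -> 64
4: 347 -> 207 -> 352

3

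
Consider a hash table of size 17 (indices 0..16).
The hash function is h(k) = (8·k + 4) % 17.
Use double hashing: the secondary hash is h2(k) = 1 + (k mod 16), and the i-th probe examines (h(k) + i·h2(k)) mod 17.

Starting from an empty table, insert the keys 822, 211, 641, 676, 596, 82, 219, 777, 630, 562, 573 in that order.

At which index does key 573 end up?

3

Insert 822: h=1, slot 1 empty => index 1.
Insert 211: h=9, slot 9 empty => index 9.
Insert 641: h=15, slot 15 empty => index 15.
Insert 676: h=6, slot 6 empty => index 6.
Insert 596: h=12, slot 12 empty => index 12.
Insert 82: h=14, slot 14 empty => index 14.
Insert 219: h=5, slot 5 empty => index 5.
Insert 777: h=15, h2=10, slot 15 occupied => index 8.
Insert 630: h=12, h2=7, slot 12 occupied => index 2.
Insert 562: h=12, h2=3, slots 12,15,1 occupied => index 4.
Insert 573: h=15, h2=14, slots 15,12,9,6 occupied => index 3.
Table: [_, 822, 630, 573, 562, 219, 676, _, 777, 211, _, _, 596, _, 82, 641, _]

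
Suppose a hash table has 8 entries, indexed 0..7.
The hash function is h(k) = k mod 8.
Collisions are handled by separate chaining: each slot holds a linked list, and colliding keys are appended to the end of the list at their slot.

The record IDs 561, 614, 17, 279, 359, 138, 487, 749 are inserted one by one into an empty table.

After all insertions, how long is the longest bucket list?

Insert 561: h=1, bucket 1 empty -> new chain.
Insert 614: h=6, bucket 6 empty -> new chain.
Insert 17: h=1, bucket 1 nonempty -> append to chain.
Insert 279: h=7, bucket 7 empty -> new chain.
Insert 359: h=7, bucket 7 nonempty -> append to chain.
Insert 138: h=2, bucket 2 empty -> new chain.
Insert 487: h=7, bucket 7 nonempty -> append to chain.
Insert 749: h=5, bucket 5 empty -> new chain.
Final buckets:
0: _
1: 561 -> 17
2: 138
3: _
4: _
5: 749
6: 614
7: 279 -> 359 -> 487

3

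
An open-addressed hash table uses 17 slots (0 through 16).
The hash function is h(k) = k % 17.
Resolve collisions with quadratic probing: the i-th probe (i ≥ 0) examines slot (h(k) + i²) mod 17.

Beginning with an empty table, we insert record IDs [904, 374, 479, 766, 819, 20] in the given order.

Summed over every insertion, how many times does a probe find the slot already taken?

6

904 hashes to 3; slot 3 is free => place at 3.
374 hashes to 0; slot 0 is free => place at 0.
479 hashes to 3; 3 taken => place at 4.
766 hashes to 1; slot 1 is free => place at 1.
819 hashes to 3; 3,4 taken => place at 7.
20 hashes to 3; 3,4,7 taken => place at 12.
Table: [374, 766, _, 904, 479, _, _, 819, _, _, _, _, 20, _, _, _, _]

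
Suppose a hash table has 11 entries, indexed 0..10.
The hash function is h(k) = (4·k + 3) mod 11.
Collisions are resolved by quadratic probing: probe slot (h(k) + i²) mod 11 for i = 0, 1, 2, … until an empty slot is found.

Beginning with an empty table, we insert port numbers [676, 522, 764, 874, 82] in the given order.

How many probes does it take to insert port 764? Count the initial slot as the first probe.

3

676 hashes to 1; slot 1 is free -> place at 1.
522 hashes to 1; 1 taken -> place at 2.
764 hashes to 1; 1,2 taken -> place at 5.
874 hashes to 1; 1,2,5 taken -> place at 10.
82 hashes to 1; 1,2,5,10 taken -> place at 6.
Table: [_, 676, 522, _, _, 764, 82, _, _, _, 874]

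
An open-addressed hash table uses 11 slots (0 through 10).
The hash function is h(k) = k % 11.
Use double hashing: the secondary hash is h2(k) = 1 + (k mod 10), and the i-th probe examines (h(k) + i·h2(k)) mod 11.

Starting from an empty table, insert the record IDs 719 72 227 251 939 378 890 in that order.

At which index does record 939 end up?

3

719: h=4 → slot 4
72: h=6 → slot 6
227: h=7 → slot 7
251: h=9 → slot 9
939: h=4, h2=10, probe 4,3 → slot 3
378: h=4, h2=9, probe 4,2 → slot 2
890: h=10 → slot 10
Table: [., ., 378, 939, 719, ., 72, 227, ., 251, 890]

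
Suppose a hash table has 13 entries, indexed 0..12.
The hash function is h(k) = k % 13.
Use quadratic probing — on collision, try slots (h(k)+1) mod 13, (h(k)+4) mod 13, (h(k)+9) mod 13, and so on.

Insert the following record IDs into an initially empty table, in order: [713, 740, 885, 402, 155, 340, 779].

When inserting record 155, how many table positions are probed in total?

3

Insert 713: h=11, slot 11 empty → index 11.
Insert 740: h=12, slot 12 empty → index 12.
Insert 885: h=1, slot 1 empty → index 1.
Insert 402: h=12, slot 12 occupied → index 0.
Insert 155: h=12, slots 12,0 occupied → index 3.
Insert 340: h=2, slot 2 empty → index 2.
Insert 779: h=12, slots 12,0,3 occupied → index 8.
Table: [402, 885, 340, 155, ∅, ∅, ∅, ∅, 779, ∅, ∅, 713, 740]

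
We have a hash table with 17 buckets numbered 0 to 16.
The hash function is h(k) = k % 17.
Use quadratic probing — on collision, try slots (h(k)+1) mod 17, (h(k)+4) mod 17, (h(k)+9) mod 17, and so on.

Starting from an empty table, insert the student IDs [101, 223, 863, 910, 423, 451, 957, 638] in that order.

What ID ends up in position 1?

638

101 hashes to 16; slot 16 is free → place at 16.
223 hashes to 2; slot 2 is free → place at 2.
863 hashes to 13; slot 13 is free → place at 13.
910 hashes to 9; slot 9 is free → place at 9.
423 hashes to 15; slot 15 is free → place at 15.
451 hashes to 9; 9 taken → place at 10.
957 hashes to 5; slot 5 is free → place at 5.
638 hashes to 9; 9,10,13 taken → place at 1.
Table: [—, 638, 223, —, —, 957, —, —, —, 910, 451, —, —, 863, —, 423, 101]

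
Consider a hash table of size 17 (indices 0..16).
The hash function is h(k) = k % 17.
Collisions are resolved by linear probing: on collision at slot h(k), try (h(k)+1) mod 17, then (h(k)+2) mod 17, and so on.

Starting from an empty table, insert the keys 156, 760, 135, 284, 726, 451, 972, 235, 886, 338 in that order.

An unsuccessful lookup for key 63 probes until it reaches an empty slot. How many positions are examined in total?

7

156 hashes to 3; slot 3 is free -> place at 3.
760 hashes to 12; slot 12 is free -> place at 12.
135 hashes to 16; slot 16 is free -> place at 16.
284 hashes to 12; 12 taken -> place at 13.
726 hashes to 12; 12,13 taken -> place at 14.
451 hashes to 9; slot 9 is free -> place at 9.
972 hashes to 3; 3 taken -> place at 4.
235 hashes to 14; 14 taken -> place at 15.
886 hashes to 2; slot 2 is free -> place at 2.
338 hashes to 15; 15,16 taken -> place at 0.
Table: [338, -, 886, 156, 972, -, -, -, -, 451, -, -, 760, 284, 726, 235, 135]
Lookup 63: h=12, probe 12,13,14,15,16,0,1 → slot 1 empty, not found.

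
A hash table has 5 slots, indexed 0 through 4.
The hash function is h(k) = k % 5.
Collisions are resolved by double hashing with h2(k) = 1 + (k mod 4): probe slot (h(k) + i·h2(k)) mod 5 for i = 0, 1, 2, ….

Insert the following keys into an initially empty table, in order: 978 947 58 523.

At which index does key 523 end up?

0

Insert 978: h=3, slot 3 empty -> index 3.
Insert 947: h=2, slot 2 empty -> index 2.
Insert 58: h=3, h2=3, slot 3 occupied -> index 1.
Insert 523: h=3, h2=4, slots 3,2,1 occupied -> index 0.
Table: [523, 58, 947, 978, -]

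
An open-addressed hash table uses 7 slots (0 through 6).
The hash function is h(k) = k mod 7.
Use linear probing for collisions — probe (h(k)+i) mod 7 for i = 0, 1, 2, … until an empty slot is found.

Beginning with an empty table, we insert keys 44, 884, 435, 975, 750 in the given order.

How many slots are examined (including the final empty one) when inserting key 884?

2

44 hashes to 2; slot 2 is free => place at 2.
884 hashes to 2; 2 taken => place at 3.
435 hashes to 1; slot 1 is free => place at 1.
975 hashes to 2; 2,3 taken => place at 4.
750 hashes to 1; 1,2,3,4 taken => place at 5.
Table: [-, 435, 44, 884, 975, 750, -]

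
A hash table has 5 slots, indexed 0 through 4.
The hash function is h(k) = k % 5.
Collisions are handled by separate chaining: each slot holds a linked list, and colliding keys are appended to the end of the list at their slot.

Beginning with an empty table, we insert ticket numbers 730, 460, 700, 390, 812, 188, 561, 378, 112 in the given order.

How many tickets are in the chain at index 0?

4

730 → bucket 0
460 → bucket 0 (collision)
700 → bucket 0 (collision)
390 → bucket 0 (collision)
812 → bucket 2
188 → bucket 3
561 → bucket 1
378 → bucket 3 (collision)
112 → bucket 2 (collision)
Final buckets:
0: 730 -> 460 -> 700 -> 390
1: 561
2: 812 -> 112
3: 188 -> 378
4: —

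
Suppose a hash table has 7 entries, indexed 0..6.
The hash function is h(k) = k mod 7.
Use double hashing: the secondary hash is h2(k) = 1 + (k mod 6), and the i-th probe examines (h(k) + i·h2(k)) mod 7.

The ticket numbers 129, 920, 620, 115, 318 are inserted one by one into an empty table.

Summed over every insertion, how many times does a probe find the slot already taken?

129 hashes to 3; slot 3 is free → place at 3.
920 hashes to 3, h2=3; 3 taken → place at 6.
620 hashes to 4; slot 4 is free → place at 4.
115 hashes to 3, h2=2; 3 taken → place at 5.
318 hashes to 3, h2=1; 3,4,5,6 taken → place at 0.
Table: [318, —, —, 129, 620, 115, 920]

6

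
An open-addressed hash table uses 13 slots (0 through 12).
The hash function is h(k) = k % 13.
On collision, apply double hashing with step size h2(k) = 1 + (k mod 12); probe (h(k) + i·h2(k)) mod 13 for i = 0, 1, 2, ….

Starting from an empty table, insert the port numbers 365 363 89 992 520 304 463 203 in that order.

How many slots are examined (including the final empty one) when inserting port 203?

Insert 365: h=1, slot 1 empty -> index 1.
Insert 363: h=12, slot 12 empty -> index 12.
Insert 89: h=11, slot 11 empty -> index 11.
Insert 992: h=4, slot 4 empty -> index 4.
Insert 520: h=0, slot 0 empty -> index 0.
Insert 304: h=5, slot 5 empty -> index 5.
Insert 463: h=8, slot 8 empty -> index 8.
Insert 203: h=8, h2=12, slot 8 occupied -> index 7.
Table: [520, 365, -, -, 992, 304, -, 203, 463, -, -, 89, 363]

2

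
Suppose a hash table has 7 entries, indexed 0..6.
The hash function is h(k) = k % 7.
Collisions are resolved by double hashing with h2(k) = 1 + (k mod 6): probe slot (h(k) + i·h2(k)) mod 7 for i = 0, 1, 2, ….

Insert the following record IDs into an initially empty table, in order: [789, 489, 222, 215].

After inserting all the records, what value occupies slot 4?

215

789: h=5 -> slot 5
489: h=6 -> slot 6
222: h=5, h2=1, probe 5,6,0 -> slot 0
215: h=5, h2=6, probe 5,4 -> slot 4
Table: [222, _, _, _, 215, 789, 489]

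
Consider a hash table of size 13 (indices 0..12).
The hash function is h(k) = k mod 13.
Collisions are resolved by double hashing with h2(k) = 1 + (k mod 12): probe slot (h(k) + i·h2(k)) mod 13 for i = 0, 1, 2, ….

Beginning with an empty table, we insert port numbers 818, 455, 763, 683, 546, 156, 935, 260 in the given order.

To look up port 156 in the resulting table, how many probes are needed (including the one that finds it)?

818: h=12 => slot 12
455: h=0 => slot 0
763: h=9 => slot 9
683: h=7 => slot 7
546: h=0, h2=7, probe 0,7,1 => slot 1
156: h=0, h2=1, probe 0,1,2 => slot 2
935: h=12, h2=12, probe 12,11 => slot 11
260: h=0, h2=9, probe 0,9,5 => slot 5
Table: [455, 546, 156, -, -, 260, -, 683, -, 763, -, 935, 818]
Lookup 156: h=0, h2=1, probe 0,1,2 → found at 2.

3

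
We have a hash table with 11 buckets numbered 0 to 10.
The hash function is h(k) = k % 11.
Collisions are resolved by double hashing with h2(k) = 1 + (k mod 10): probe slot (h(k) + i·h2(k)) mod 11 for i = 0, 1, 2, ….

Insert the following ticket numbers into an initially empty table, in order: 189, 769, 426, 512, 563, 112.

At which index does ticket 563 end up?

189: h=2 -> slot 2
769: h=10 -> slot 10
426: h=8 -> slot 8
512: h=6 -> slot 6
563: h=2, h2=4, probe 2,6,10,3 -> slot 3
112: h=2, h2=3, probe 2,5 -> slot 5
Table: [., ., 189, 563, ., 112, 512, ., 426, ., 769]

3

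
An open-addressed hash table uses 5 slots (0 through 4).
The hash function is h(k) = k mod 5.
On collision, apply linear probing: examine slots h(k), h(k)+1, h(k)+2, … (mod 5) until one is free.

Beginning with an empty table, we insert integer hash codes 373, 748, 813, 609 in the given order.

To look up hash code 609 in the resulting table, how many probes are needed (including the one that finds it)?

3

Insert 373: h=3, slot 3 empty → index 3.
Insert 748: h=3, slot 3 occupied → index 4.
Insert 813: h=3, slots 3,4 occupied → index 0.
Insert 609: h=4, slots 4,0 occupied → index 1.
Table: [813, 609, -, 373, 748]
Lookup 609: h=4, probe 4,0,1 → found at 1.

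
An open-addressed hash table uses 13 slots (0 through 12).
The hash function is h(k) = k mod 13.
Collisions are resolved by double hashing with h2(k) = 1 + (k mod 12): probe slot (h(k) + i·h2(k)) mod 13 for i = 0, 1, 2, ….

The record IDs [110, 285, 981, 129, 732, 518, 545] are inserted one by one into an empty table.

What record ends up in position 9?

110 hashes to 6; slot 6 is free -> place at 6.
285 hashes to 12; slot 12 is free -> place at 12.
981 hashes to 6, h2=10; 6 taken -> place at 3.
129 hashes to 12, h2=10; 12 taken -> place at 9.
732 hashes to 4; slot 4 is free -> place at 4.
518 hashes to 11; slot 11 is free -> place at 11.
545 hashes to 12, h2=6; 12 taken -> place at 5.
Table: [-, -, -, 981, 732, 545, 110, -, -, 129, -, 518, 285]

129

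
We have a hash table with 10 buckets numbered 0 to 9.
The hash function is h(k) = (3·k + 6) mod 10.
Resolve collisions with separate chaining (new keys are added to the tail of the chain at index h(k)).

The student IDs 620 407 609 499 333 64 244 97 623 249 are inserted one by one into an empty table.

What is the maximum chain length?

Insert 620: h=6, bucket 6 empty -> new chain.
Insert 407: h=7, bucket 7 empty -> new chain.
Insert 609: h=3, bucket 3 empty -> new chain.
Insert 499: h=3, bucket 3 nonempty -> append to chain.
Insert 333: h=5, bucket 5 empty -> new chain.
Insert 64: h=8, bucket 8 empty -> new chain.
Insert 244: h=8, bucket 8 nonempty -> append to chain.
Insert 97: h=7, bucket 7 nonempty -> append to chain.
Insert 623: h=5, bucket 5 nonempty -> append to chain.
Insert 249: h=3, bucket 3 nonempty -> append to chain.
Final buckets:
0: _
1: _
2: _
3: 609 -> 499 -> 249
4: _
5: 333 -> 623
6: 620
7: 407 -> 97
8: 64 -> 244
9: _

3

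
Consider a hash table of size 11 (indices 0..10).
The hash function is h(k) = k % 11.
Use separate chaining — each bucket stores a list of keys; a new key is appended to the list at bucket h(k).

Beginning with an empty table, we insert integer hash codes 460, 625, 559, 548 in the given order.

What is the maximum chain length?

Insert 460: h=9, bucket 9 empty -> new chain.
Insert 625: h=9, bucket 9 nonempty -> append to chain.
Insert 559: h=9, bucket 9 nonempty -> append to chain.
Insert 548: h=9, bucket 9 nonempty -> append to chain.
Final buckets:
0: .
1: .
2: .
3: .
4: .
5: .
6: .
7: .
8: .
9: 460 -> 625 -> 559 -> 548
10: .

4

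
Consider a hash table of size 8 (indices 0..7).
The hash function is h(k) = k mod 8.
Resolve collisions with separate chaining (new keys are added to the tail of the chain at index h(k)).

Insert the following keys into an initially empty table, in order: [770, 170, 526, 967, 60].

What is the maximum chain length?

2

Insert 770: h=2, bucket 2 empty → new chain.
Insert 170: h=2, bucket 2 nonempty → append to chain.
Insert 526: h=6, bucket 6 empty → new chain.
Insert 967: h=7, bucket 7 empty → new chain.
Insert 60: h=4, bucket 4 empty → new chain.
Final buckets:
0: .
1: .
2: 770 -> 170
3: .
4: 60
5: .
6: 526
7: 967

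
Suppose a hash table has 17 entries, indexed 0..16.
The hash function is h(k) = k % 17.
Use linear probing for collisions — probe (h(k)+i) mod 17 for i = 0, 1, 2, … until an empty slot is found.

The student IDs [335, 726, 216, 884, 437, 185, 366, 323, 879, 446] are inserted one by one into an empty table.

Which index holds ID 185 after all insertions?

335 hashes to 12; slot 12 is free → place at 12.
726 hashes to 12; 12 taken → place at 13.
216 hashes to 12; 12,13 taken → place at 14.
884 hashes to 0; slot 0 is free → place at 0.
437 hashes to 12; 12,13,14 taken → place at 15.
185 hashes to 15; 15 taken → place at 16.
366 hashes to 9; slot 9 is free → place at 9.
323 hashes to 0; 0 taken → place at 1.
879 hashes to 12; 12,13,14,15,16,0,1 taken → place at 2.
446 hashes to 4; slot 4 is free → place at 4.
Table: [884, 323, 879, -, 446, -, -, -, -, 366, -, -, 335, 726, 216, 437, 185]

16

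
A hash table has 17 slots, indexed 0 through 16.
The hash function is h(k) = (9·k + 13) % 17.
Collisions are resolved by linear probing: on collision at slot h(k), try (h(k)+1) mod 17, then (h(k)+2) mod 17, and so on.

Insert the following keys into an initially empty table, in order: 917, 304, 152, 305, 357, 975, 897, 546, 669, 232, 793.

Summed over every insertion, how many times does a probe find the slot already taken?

9

Insert 917: h=4, slot 4 empty → index 4.
Insert 304: h=12, slot 12 empty → index 12.
Insert 152: h=4, slot 4 occupied → index 5.
Insert 305: h=4, slots 4,5 occupied → index 6.
Insert 357: h=13, slot 13 empty → index 13.
Insert 975: h=16, slot 16 empty → index 16.
Insert 897: h=11, slot 11 empty → index 11.
Insert 546: h=14, slot 14 empty → index 14.
Insert 669: h=16, slot 16 occupied → index 0.
Insert 232: h=10, slot 10 empty → index 10.
Insert 793: h=10, slots 10,11,12,13,14 occupied → index 15.
Table: [669, _, _, _, 917, 152, 305, _, _, _, 232, 897, 304, 357, 546, 793, 975]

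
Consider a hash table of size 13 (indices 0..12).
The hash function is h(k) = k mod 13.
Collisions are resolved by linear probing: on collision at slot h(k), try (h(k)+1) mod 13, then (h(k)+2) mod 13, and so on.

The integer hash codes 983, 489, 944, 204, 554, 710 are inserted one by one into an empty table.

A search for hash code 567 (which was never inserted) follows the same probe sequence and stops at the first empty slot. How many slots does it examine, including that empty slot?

7

Insert 983: h=8, slot 8 empty => index 8.
Insert 489: h=8, slot 8 occupied => index 9.
Insert 944: h=8, slots 8,9 occupied => index 10.
Insert 204: h=9, slots 9,10 occupied => index 11.
Insert 554: h=8, slots 8,9,10,11 occupied => index 12.
Insert 710: h=8, slots 8,9,10,11,12 occupied => index 0.
Table: [710, -, -, -, -, -, -, -, 983, 489, 944, 204, 554]
Lookup 567: h=8, probe 8,9,10,11,12,0,1 → slot 1 empty, not found.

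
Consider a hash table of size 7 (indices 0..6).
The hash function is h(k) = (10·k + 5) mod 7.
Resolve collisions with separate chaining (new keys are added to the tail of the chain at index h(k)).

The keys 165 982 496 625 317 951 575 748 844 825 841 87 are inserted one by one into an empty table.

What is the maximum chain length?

4

165 -> bucket 3
982 -> bucket 4
496 -> bucket 2
625 -> bucket 4 (collision)
317 -> bucket 4 (collision)
951 -> bucket 2 (collision)
575 -> bucket 1
748 -> bucket 2 (collision)
844 -> bucket 3 (collision)
825 -> bucket 2 (collision)
841 -> bucket 1 (collision)
87 -> bucket 0
Final buckets:
0: 87
1: 575 -> 841
2: 496 -> 951 -> 748 -> 825
3: 165 -> 844
4: 982 -> 625 -> 317
5: .
6: .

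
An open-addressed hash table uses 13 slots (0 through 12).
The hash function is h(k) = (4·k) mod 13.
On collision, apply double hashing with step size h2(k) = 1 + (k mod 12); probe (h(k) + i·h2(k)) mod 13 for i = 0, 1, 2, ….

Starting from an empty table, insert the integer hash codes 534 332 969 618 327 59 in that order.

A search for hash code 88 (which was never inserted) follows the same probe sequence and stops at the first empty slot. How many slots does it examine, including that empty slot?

534: h=4 → slot 4
332: h=2 → slot 2
969: h=2, h2=10, probe 2,12 → slot 12
618: h=2, h2=7, probe 2,9 → slot 9
327: h=8 → slot 8
59: h=2, h2=12, probe 2,1 → slot 1
Table: [∅, 59, 332, ∅, 534, ∅, ∅, ∅, 327, 618, ∅, ∅, 969]
Lookup 88: h=1, h2=5, probe 1,6 → slot 6 empty, not found.

2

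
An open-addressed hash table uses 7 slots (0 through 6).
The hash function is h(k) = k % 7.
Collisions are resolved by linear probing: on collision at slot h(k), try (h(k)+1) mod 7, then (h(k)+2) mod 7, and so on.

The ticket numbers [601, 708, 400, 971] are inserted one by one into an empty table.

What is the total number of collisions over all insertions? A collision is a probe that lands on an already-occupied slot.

601: h=6 => slot 6
708: h=1 => slot 1
400: h=1, probe 1,2 => slot 2
971: h=5 => slot 5
Table: [∅, 708, 400, ∅, ∅, 971, 601]

1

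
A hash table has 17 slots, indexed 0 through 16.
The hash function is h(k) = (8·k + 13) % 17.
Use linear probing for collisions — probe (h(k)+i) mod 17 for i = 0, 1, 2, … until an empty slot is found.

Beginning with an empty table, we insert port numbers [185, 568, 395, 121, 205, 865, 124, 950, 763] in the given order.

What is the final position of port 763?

0

185: h=14 => slot 14
568: h=1 => slot 1
395: h=11 => slot 11
121: h=12 => slot 12
205: h=4 => slot 4
865: h=14, probe 14,15 => slot 15
124: h=2 => slot 2
950: h=14, probe 14,15,16 => slot 16
763: h=14, probe 14,15,16,0 => slot 0
Table: [763, 568, 124, ., 205, ., ., ., ., ., ., 395, 121, ., 185, 865, 950]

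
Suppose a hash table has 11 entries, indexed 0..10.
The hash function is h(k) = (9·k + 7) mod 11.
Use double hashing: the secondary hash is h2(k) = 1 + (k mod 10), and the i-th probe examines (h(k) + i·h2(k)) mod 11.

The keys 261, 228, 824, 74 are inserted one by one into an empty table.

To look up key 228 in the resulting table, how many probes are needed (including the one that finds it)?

261 hashes to 2; slot 2 is free => place at 2.
228 hashes to 2, h2=9; 2 taken => place at 0.
824 hashes to 9; slot 9 is free => place at 9.
74 hashes to 2, h2=5; 2 taken => place at 7.
Table: [228, —, 261, —, —, —, —, 74, —, 824, —]
Lookup 228: h=2, h2=9, probe 2,0 → found at 0.

2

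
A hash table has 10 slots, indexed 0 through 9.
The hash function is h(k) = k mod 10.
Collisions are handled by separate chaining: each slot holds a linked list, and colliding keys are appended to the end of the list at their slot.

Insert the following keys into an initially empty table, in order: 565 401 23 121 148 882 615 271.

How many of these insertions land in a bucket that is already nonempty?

3

Insert 565: h=5, bucket 5 empty -> new chain.
Insert 401: h=1, bucket 1 empty -> new chain.
Insert 23: h=3, bucket 3 empty -> new chain.
Insert 121: h=1, bucket 1 nonempty -> append to chain.
Insert 148: h=8, bucket 8 empty -> new chain.
Insert 882: h=2, bucket 2 empty -> new chain.
Insert 615: h=5, bucket 5 nonempty -> append to chain.
Insert 271: h=1, bucket 1 nonempty -> append to chain.
Final buckets:
0: —
1: 401 -> 121 -> 271
2: 882
3: 23
4: —
5: 565 -> 615
6: —
7: —
8: 148
9: —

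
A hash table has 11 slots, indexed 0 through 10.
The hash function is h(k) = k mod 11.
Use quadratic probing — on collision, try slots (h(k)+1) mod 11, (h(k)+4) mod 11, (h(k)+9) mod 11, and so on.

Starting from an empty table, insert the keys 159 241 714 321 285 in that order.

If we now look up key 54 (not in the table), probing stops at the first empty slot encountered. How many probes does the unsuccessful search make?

159: h=5 => slot 5
241: h=10 => slot 10
714: h=10, probe 10,0 => slot 0
321: h=2 => slot 2
285: h=10, probe 10,0,3 => slot 3
Table: [714, ∅, 321, 285, ∅, 159, ∅, ∅, ∅, ∅, 241]
Lookup 54: h=10, probe 10,0,3,8 → slot 8 empty, not found.

4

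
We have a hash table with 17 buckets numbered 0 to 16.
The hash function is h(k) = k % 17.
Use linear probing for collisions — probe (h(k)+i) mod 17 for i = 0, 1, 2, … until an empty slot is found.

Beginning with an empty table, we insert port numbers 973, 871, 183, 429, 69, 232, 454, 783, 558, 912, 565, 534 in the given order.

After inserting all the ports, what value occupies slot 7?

565

Insert 973: h=4, slot 4 empty => index 4.
Insert 871: h=4, slot 4 occupied => index 5.
Insert 183: h=13, slot 13 empty => index 13.
Insert 429: h=4, slots 4,5 occupied => index 6.
Insert 69: h=1, slot 1 empty => index 1.
Insert 232: h=11, slot 11 empty => index 11.
Insert 454: h=12, slot 12 empty => index 12.
Insert 783: h=1, slot 1 occupied => index 2.
Insert 558: h=14, slot 14 empty => index 14.
Insert 912: h=11, slots 11,12,13,14 occupied => index 15.
Insert 565: h=4, slots 4,5,6 occupied => index 7.
Insert 534: h=7, slot 7 occupied => index 8.
Table: [., 69, 783, ., 973, 871, 429, 565, 534, ., ., 232, 454, 183, 558, 912, .]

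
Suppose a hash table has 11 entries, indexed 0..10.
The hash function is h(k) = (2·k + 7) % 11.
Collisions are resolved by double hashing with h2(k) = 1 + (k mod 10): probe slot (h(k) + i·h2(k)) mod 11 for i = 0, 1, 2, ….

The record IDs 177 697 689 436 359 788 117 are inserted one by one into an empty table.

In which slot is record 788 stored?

2

177: h=9 -> slot 9
697: h=4 -> slot 4
689: h=10 -> slot 10
436: h=10, h2=7, probe 10,6 -> slot 6
359: h=10, h2=10, probe 10,9,8 -> slot 8
788: h=10, h2=9, probe 10,8,6,4,2 -> slot 2
117: h=10, h2=8, probe 10,7 -> slot 7
Table: [-, -, 788, -, 697, -, 436, 117, 359, 177, 689]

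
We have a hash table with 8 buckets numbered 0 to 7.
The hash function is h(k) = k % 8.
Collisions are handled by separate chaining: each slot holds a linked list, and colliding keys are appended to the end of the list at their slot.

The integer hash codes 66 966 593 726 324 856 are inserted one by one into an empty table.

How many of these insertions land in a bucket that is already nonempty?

Insert 66: h=2, bucket 2 empty -> new chain.
Insert 966: h=6, bucket 6 empty -> new chain.
Insert 593: h=1, bucket 1 empty -> new chain.
Insert 726: h=6, bucket 6 nonempty -> append to chain.
Insert 324: h=4, bucket 4 empty -> new chain.
Insert 856: h=0, bucket 0 empty -> new chain.
Final buckets:
0: 856
1: 593
2: 66
3: ∅
4: 324
5: ∅
6: 966 -> 726
7: ∅

1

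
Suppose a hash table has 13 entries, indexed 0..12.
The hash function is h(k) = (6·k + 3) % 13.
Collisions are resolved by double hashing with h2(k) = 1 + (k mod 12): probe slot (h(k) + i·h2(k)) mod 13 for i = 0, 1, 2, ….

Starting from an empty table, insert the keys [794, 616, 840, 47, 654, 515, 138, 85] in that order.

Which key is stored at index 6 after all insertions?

Insert 794: h=9, slot 9 empty => index 9.
Insert 616: h=7, slot 7 empty => index 7.
Insert 840: h=12, slot 12 empty => index 12.
Insert 47: h=12, h2=12, slot 12 occupied => index 11.
Insert 654: h=1, slot 1 empty => index 1.
Insert 515: h=12, h2=12, slots 12,11 occupied => index 10.
Insert 138: h=12, h2=7, slot 12 occupied => index 6.
Insert 85: h=6, h2=2, slot 6 occupied => index 8.
Table: [∅, 654, ∅, ∅, ∅, ∅, 138, 616, 85, 794, 515, 47, 840]

138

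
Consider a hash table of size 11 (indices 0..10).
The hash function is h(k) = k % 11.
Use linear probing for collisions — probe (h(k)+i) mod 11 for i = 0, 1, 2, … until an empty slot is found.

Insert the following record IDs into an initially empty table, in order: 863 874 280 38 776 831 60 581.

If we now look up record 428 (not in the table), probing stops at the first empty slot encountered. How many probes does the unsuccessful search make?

4

863: h=5 → slot 5
874: h=5, probe 5,6 → slot 6
280: h=5, probe 5,6,7 → slot 7
38: h=5, probe 5,6,7,8 → slot 8
776: h=6, probe 6,7,8,9 → slot 9
831: h=6, probe 6,7,8,9,10 → slot 10
60: h=5, probe 5,6,7,8,9,10,0 → slot 0
581: h=9, probe 9,10,0,1 → slot 1
Table: [60, 581, _, _, _, 863, 874, 280, 38, 776, 831]
Lookup 428: h=10, probe 10,0,1,2 → slot 2 empty, not found.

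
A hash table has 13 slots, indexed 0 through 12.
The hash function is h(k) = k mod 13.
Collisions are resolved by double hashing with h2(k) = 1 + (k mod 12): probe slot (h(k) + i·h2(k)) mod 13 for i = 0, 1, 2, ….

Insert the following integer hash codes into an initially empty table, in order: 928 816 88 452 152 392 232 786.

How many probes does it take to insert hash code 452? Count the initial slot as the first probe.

2

928: h=5 => slot 5
816: h=10 => slot 10
88: h=10, h2=5, probe 10,2 => slot 2
452: h=10, h2=9, probe 10,6 => slot 6
152: h=9 => slot 9
392: h=2, h2=9, probe 2,11 => slot 11
232: h=11, h2=5, probe 11,3 => slot 3
786: h=6, h2=7, probe 6,0 => slot 0
Table: [786, ∅, 88, 232, ∅, 928, 452, ∅, ∅, 152, 816, 392, ∅]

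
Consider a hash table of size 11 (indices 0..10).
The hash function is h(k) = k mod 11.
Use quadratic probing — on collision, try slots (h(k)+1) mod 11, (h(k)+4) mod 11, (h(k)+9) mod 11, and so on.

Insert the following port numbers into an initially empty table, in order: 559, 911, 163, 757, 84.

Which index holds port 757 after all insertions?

559 hashes to 9; slot 9 is free -> place at 9.
911 hashes to 9; 9 taken -> place at 10.
163 hashes to 9; 9,10 taken -> place at 2.
757 hashes to 9; 9,10,2 taken -> place at 7.
84 hashes to 7; 7 taken -> place at 8.
Table: [-, -, 163, -, -, -, -, 757, 84, 559, 911]

7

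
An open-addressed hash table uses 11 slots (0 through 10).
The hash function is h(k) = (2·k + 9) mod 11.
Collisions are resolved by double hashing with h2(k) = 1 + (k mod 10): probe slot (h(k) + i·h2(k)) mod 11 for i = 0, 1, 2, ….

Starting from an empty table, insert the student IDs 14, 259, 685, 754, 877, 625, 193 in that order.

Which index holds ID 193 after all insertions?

14: h=4 => slot 4
259: h=10 => slot 10
685: h=4, h2=6, probe 4,10,5 => slot 5
754: h=10, h2=5, probe 10,4,9 => slot 9
877: h=3 => slot 3
625: h=5, h2=6, probe 5,0 => slot 0
193: h=10, h2=4, probe 10,3,7 => slot 7
Table: [625, —, —, 877, 14, 685, —, 193, —, 754, 259]

7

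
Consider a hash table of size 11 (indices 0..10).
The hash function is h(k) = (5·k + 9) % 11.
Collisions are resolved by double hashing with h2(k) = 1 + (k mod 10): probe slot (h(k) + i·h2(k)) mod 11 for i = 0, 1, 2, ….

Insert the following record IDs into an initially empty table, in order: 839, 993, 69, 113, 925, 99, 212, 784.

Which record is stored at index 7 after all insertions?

Insert 839: h=2, slot 2 empty → index 2.
Insert 993: h=2, h2=4, slot 2 occupied → index 6.
Insert 69: h=2, h2=10, slot 2 occupied → index 1.
Insert 113: h=2, h2=4, slots 2,6 occupied → index 10.
Insert 925: h=3, slot 3 empty → index 3.
Insert 99: h=9, slot 9 empty → index 9.
Insert 212: h=2, h2=3, slot 2 occupied → index 5.
Insert 784: h=2, h2=5, slot 2 occupied → index 7.
Table: [∅, 69, 839, 925, ∅, 212, 993, 784, ∅, 99, 113]

784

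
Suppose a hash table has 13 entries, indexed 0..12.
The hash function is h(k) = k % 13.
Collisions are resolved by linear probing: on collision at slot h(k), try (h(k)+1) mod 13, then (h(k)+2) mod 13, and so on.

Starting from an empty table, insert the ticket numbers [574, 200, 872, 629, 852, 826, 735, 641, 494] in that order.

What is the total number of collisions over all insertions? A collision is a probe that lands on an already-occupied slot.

4

Insert 574: h=2, slot 2 empty → index 2.
Insert 200: h=5, slot 5 empty → index 5.
Insert 872: h=1, slot 1 empty → index 1.
Insert 629: h=5, slot 5 occupied → index 6.
Insert 852: h=7, slot 7 empty → index 7.
Insert 826: h=7, slot 7 occupied → index 8.
Insert 735: h=7, slots 7,8 occupied → index 9.
Insert 641: h=4, slot 4 empty → index 4.
Insert 494: h=0, slot 0 empty → index 0.
Table: [494, 872, 574, —, 641, 200, 629, 852, 826, 735, —, —, —]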